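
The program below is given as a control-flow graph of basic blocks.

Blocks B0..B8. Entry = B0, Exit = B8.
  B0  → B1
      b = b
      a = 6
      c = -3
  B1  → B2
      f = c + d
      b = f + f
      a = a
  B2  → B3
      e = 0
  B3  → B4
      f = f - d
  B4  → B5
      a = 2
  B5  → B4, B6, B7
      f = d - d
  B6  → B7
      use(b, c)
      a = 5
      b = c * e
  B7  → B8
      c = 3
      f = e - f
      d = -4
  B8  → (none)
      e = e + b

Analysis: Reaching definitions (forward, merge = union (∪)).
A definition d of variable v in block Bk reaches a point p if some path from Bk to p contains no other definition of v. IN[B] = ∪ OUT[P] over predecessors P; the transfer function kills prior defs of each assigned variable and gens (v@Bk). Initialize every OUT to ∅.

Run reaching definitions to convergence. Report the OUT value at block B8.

Answer: {a@B4, a@B6, b@B1, b@B6, c@B7, d@B7, e@B8, f@B7}

Trace:
Per-block solution:
  B0: | IN={} | OUT={a@B0, b@B0, c@B0}
  B1: | IN={a@B0, b@B0, c@B0} | OUT={a@B1, b@B1, c@B0, f@B1}
  B2: | IN={a@B1, b@B1, c@B0, f@B1} | OUT={a@B1, b@B1, c@B0, e@B2, f@B1}
  B3: | IN={a@B1, b@B1, c@B0, e@B2, f@B1} | OUT={a@B1, b@B1, c@B0, e@B2, f@B3}
  B4: | IN={a@B1, a@B4, b@B1, c@B0, e@B2, f@B3, f@B5} | OUT={a@B4, b@B1, c@B0, e@B2, f@B3, f@B5}
  B5: | IN={a@B4, b@B1, c@B0, e@B2, f@B3, f@B5} | OUT={a@B4, b@B1, c@B0, e@B2, f@B5}
  B6: | IN={a@B4, b@B1, c@B0, e@B2, f@B5} | OUT={a@B6, b@B6, c@B0, e@B2, f@B5}
  B7: | IN={a@B4, a@B6, b@B1, b@B6, c@B0, e@B2, f@B5} | OUT={a@B4, a@B6, b@B1, b@B6, c@B7, d@B7, e@B2, f@B7}
  B8: | IN={a@B4, a@B6, b@B1, b@B6, c@B7, d@B7, e@B2, f@B7} | OUT={a@B4, a@B6, b@B1, b@B6, c@B7, d@B7, e@B8, f@B7}

Merge at B8: IN[B8] = OUT[B7] = {a@B4, a@B6, b@B1, b@B6, c@B7, d@B7, e@B2, f@B7}
Applying B8's transfer function to that IN value gives OUT[B8] (row B8 above).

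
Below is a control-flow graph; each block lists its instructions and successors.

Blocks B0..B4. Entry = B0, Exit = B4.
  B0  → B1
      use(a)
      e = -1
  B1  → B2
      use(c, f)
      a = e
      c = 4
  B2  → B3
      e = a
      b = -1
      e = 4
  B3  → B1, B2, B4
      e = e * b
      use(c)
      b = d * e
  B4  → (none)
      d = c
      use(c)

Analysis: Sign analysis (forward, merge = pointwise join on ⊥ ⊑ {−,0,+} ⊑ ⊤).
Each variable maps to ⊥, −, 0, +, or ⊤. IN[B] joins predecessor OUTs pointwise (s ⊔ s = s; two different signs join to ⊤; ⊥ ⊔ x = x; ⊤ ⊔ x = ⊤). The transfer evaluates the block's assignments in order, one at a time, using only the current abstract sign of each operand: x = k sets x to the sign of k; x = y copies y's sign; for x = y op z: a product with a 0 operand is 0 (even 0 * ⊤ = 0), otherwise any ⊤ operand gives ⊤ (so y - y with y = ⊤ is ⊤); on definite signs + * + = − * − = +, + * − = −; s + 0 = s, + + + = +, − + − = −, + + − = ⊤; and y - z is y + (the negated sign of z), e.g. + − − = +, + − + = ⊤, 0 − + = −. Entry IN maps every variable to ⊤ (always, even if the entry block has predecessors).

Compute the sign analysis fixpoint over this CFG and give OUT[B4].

Answer: {a: -, b: ⊤, c: +, d: +, e: -, f: ⊤}

Trace:
Per-block solution:
  B0:   IN=(all ⊤)   OUT={e:-; rest ⊤}
  B1:   IN={e:-; rest ⊤}   OUT={a:-, c:+, e:-; rest ⊤}
  B2:   IN={a:-, c:+, e:-; rest ⊤}   OUT={a:-, b:-, c:+, e:+; rest ⊤}
  B3:   IN={a:-, b:-, c:+, e:+; rest ⊤}   OUT={a:-, c:+, e:-; rest ⊤}
  B4:   IN={a:-, c:+, e:-; rest ⊤}   OUT={a:-, c:+, d:+, e:-; rest ⊤}

Merge at B4: IN[B4] = OUT[B3] = {a: -, b: ⊤, c: +, d: ⊤, e: -, f: ⊤}
Applying B4's transfer function to that IN value gives OUT[B4] (row B4 above).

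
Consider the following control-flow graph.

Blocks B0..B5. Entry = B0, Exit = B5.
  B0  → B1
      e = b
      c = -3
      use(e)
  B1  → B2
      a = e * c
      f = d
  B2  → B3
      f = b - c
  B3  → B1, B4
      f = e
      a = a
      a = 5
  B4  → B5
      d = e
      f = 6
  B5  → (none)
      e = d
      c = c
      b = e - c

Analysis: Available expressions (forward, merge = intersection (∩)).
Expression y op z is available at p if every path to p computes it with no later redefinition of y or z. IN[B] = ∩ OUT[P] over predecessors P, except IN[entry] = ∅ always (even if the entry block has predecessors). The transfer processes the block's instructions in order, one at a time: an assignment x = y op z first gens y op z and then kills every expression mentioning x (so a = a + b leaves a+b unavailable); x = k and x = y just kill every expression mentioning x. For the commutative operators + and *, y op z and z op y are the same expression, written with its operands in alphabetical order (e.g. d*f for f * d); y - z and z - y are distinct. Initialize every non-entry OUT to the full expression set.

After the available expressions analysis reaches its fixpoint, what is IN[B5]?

Per-block solution:
  B0: | IN={} | OUT={}
  B1: | IN={} | OUT={c*e}
  B2: | IN={c*e} | OUT={b-c, c*e}
  B3: | IN={b-c, c*e} | OUT={b-c, c*e}
  B4: | IN={b-c, c*e} | OUT={b-c, c*e}
  B5: | IN={b-c, c*e} | OUT={e-c}

Merge at B5: IN[B5] = OUT[B4] = {b-c, c*e}

Answer: {b-c, c*e}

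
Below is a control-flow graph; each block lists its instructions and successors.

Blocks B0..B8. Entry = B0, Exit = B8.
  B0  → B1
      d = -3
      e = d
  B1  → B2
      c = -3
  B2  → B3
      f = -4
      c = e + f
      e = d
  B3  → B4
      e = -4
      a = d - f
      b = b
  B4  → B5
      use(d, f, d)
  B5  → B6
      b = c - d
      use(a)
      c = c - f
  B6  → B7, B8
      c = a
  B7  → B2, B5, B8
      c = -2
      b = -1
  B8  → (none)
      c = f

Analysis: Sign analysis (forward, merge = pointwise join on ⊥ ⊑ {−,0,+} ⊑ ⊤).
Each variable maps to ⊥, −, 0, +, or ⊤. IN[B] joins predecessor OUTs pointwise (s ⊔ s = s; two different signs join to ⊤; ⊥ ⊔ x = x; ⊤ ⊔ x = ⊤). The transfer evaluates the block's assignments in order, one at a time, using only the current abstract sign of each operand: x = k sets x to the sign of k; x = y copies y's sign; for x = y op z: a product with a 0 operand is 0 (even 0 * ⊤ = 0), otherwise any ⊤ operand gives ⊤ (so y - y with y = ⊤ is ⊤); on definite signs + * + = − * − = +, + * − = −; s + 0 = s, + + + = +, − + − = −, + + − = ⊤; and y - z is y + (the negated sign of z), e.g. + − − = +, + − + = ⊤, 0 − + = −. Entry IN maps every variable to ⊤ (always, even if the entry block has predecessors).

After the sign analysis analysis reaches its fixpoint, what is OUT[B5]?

Converged values:
  B0: | IN=(all ⊤) | OUT={d:-, e:-; rest ⊤}
  B1: | IN={d:-, e:-; rest ⊤} | OUT={c:-, d:-, e:-; rest ⊤}
  B2: | IN={c:-, d:-, e:-; rest ⊤} | OUT={c:-, d:-, e:-, f:-; rest ⊤}
  B3: | IN={c:-, d:-, e:-, f:-; rest ⊤} | OUT={c:-, d:-, e:-, f:-; rest ⊤}
  B4: | IN={c:-, d:-, e:-, f:-; rest ⊤} | OUT={c:-, d:-, e:-, f:-; rest ⊤}
  B5: | IN={c:-, d:-, e:-, f:-; rest ⊤} | OUT={d:-, e:-, f:-; rest ⊤}
  B6: | IN={d:-, e:-, f:-; rest ⊤} | OUT={d:-, e:-, f:-; rest ⊤}
  B7: | IN={d:-, e:-, f:-; rest ⊤} | OUT={b:-, c:-, d:-, e:-, f:-; rest ⊤}
  B8: | IN={d:-, e:-, f:-; rest ⊤} | OUT={c:-, d:-, e:-, f:-; rest ⊤}

Merge at B5: IN[B5] = OUT[B4] ⊔ OUT[B7] = {a: ⊤, b: ⊤, c: -, d: -, e: -, f: -}
Applying B5's transfer function to that IN value gives OUT[B5] (row B5 above).

Answer: {a: ⊤, b: ⊤, c: ⊤, d: -, e: -, f: -}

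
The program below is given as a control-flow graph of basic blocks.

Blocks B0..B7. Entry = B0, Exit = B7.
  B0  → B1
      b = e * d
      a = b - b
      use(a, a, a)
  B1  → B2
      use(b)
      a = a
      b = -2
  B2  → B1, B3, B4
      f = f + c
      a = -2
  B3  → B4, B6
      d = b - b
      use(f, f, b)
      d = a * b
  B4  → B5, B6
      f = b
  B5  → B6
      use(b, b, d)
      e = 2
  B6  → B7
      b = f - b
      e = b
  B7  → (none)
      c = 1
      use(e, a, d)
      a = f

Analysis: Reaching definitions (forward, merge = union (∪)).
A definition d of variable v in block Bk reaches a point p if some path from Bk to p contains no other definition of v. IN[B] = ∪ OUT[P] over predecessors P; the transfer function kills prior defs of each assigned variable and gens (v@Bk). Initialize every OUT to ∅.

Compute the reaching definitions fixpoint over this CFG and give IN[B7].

Fixpoint table:
  B0:  IN={}  OUT={a@B0, b@B0}
  B1:  IN={a@B0, a@B2, b@B0, b@B1, f@B2}  OUT={a@B1, b@B1, f@B2}
  B2:  IN={a@B1, b@B1, f@B2}  OUT={a@B2, b@B1, f@B2}
  B3:  IN={a@B2, b@B1, f@B2}  OUT={a@B2, b@B1, d@B3, f@B2}
  B4:  IN={a@B2, b@B1, d@B3, f@B2}  OUT={a@B2, b@B1, d@B3, f@B4}
  B5:  IN={a@B2, b@B1, d@B3, f@B4}  OUT={a@B2, b@B1, d@B3, e@B5, f@B4}
  B6:  IN={a@B2, b@B1, d@B3, e@B5, f@B2, f@B4}  OUT={a@B2, b@B6, d@B3, e@B6, f@B2, f@B4}
  B7:  IN={a@B2, b@B6, d@B3, e@B6, f@B2, f@B4}  OUT={a@B7, b@B6, c@B7, d@B3, e@B6, f@B2, f@B4}

Merge at B7: IN[B7] = OUT[B6] = {a@B2, b@B6, d@B3, e@B6, f@B2, f@B4}

Answer: {a@B2, b@B6, d@B3, e@B6, f@B2, f@B4}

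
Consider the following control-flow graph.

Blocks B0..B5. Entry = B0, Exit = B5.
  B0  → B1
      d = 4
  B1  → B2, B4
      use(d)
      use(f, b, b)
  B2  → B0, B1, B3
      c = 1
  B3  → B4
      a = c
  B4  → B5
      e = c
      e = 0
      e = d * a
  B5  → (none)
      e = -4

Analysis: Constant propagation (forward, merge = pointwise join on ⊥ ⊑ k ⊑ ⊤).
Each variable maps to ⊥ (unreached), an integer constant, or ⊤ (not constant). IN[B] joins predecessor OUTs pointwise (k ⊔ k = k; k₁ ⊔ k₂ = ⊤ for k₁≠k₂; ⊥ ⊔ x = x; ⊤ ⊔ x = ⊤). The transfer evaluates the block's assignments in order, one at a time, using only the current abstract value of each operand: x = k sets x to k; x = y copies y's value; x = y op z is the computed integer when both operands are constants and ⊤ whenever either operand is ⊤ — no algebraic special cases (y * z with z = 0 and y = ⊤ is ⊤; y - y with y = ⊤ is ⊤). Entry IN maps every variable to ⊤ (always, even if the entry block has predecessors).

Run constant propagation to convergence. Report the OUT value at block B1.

Converged values:
  B0: | IN=(all ⊤) | OUT={d:4; rest ⊤}
  B1: | IN={d:4; rest ⊤} | OUT={d:4; rest ⊤}
  B2: | IN={d:4; rest ⊤} | OUT={c:1, d:4; rest ⊤}
  B3: | IN={c:1, d:4; rest ⊤} | OUT={a:1, c:1, d:4; rest ⊤}
  B4: | IN={d:4; rest ⊤} | OUT={d:4; rest ⊤}
  B5: | IN={d:4; rest ⊤} | OUT={d:4, e:-4; rest ⊤}

Merge at B1: IN[B1] = OUT[B0] ⊔ OUT[B2] = {a: ⊤, b: ⊤, c: ⊤, d: 4, e: ⊤, f: ⊤}
Applying B1's transfer function to that IN value gives OUT[B1] (row B1 above).

Answer: {a: ⊤, b: ⊤, c: ⊤, d: 4, e: ⊤, f: ⊤}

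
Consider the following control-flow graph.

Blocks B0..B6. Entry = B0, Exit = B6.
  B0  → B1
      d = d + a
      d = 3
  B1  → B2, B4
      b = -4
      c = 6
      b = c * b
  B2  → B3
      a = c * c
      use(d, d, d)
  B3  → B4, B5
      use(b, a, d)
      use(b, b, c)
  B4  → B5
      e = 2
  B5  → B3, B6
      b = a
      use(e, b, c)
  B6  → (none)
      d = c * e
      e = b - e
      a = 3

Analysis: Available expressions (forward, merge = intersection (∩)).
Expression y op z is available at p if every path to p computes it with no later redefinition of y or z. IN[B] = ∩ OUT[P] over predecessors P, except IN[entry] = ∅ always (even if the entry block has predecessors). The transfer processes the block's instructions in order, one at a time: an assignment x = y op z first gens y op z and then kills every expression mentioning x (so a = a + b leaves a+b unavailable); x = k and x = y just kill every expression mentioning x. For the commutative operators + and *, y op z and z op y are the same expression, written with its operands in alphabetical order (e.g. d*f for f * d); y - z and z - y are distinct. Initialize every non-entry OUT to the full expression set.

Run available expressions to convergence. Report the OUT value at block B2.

Per-block solution:
  B0:   IN={}   OUT={}
  B1:   IN={}   OUT={}
  B2:   IN={}   OUT={c*c}
  B3:   IN={}   OUT={}
  B4:   IN={}   OUT={}
  B5:   IN={}   OUT={}
  B6:   IN={}   OUT={}

Merge at B2: IN[B2] = OUT[B1] = {}
Applying B2's transfer function to that IN value gives OUT[B2] (row B2 above).

Answer: {c*c}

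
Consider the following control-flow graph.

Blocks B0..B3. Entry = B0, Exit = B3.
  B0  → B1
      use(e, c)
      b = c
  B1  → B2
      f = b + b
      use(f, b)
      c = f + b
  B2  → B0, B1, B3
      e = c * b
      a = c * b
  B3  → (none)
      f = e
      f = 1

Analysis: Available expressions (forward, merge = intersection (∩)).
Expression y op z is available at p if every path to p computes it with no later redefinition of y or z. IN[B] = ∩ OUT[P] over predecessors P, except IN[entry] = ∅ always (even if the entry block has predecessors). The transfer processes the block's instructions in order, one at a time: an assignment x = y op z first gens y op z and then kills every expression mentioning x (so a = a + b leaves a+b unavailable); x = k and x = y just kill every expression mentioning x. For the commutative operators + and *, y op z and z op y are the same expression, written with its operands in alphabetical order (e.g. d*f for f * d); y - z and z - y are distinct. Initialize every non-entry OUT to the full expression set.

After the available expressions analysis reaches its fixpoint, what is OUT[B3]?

Per-block solution:
  B0:   IN={}   OUT={}
  B1:   IN={}   OUT={b+b, b+f}
  B2:   IN={b+b, b+f}   OUT={b*c, b+b, b+f}
  B3:   IN={b*c, b+b, b+f}   OUT={b*c, b+b}

Merge at B3: IN[B3] = OUT[B2] = {b*c, b+b, b+f}
Applying B3's transfer function to that IN value gives OUT[B3] (row B3 above).

Answer: {b*c, b+b}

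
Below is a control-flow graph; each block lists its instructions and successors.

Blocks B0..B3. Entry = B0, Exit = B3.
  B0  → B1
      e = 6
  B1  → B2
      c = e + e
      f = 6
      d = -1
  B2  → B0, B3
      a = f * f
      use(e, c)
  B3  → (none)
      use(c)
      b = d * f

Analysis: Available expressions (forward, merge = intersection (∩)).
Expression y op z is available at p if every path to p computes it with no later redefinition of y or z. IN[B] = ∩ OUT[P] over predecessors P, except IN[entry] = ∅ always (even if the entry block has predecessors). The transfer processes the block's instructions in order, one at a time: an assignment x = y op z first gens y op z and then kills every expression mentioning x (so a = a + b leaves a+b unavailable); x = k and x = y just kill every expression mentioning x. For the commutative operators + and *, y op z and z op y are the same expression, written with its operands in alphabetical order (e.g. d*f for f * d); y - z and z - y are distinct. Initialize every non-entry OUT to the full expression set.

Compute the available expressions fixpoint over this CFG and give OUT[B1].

Per-block solution:
  B0:   IN={}   OUT={}
  B1:   IN={}   OUT={e+e}
  B2:   IN={e+e}   OUT={e+e, f*f}
  B3:   IN={e+e, f*f}   OUT={d*f, e+e, f*f}

Merge at B1: IN[B1] = OUT[B0] = {}
Applying B1's transfer function to that IN value gives OUT[B1] (row B1 above).

Answer: {e+e}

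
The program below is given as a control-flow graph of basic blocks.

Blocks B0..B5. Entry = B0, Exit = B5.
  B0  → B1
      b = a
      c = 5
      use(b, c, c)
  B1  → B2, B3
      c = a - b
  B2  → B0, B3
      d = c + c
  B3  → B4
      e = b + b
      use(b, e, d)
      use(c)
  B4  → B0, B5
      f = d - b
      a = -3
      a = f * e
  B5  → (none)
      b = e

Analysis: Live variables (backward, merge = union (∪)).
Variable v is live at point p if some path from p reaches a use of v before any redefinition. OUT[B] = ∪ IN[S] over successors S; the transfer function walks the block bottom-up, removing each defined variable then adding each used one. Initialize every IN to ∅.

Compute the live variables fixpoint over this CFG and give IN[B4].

Answer: {b, d, e}

Working:
Per-block solution:
  B0:  IN={a, d}  OUT={a, b, d}
  B1:  IN={a, b, d}  OUT={a, b, c, d}
  B2:  IN={a, b, c}  OUT={a, b, c, d}
  B3:  IN={b, c, d}  OUT={b, d, e}
  B4:  IN={b, d, e}  OUT={a, d, e}
  B5:  IN={e}  OUT={}

Merge at B4: OUT[B4] = IN[B0] ⊔ IN[B5] = {a, d, e}
Applying B4's transfer function to that OUT value gives IN[B4] (row B4 above).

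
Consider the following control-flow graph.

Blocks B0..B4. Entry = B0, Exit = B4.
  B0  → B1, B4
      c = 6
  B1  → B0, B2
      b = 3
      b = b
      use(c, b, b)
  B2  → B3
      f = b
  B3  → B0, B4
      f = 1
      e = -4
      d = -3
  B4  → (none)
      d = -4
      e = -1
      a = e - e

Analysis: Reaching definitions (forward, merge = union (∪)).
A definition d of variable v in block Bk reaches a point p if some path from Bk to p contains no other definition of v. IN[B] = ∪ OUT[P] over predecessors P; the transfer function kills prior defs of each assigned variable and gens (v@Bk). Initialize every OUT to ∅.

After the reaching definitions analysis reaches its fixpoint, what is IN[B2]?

Fixpoint table:
  B0:  IN={b@B1, c@B0, d@B3, e@B3, f@B3}  OUT={b@B1, c@B0, d@B3, e@B3, f@B3}
  B1:  IN={b@B1, c@B0, d@B3, e@B3, f@B3}  OUT={b@B1, c@B0, d@B3, e@B3, f@B3}
  B2:  IN={b@B1, c@B0, d@B3, e@B3, f@B3}  OUT={b@B1, c@B0, d@B3, e@B3, f@B2}
  B3:  IN={b@B1, c@B0, d@B3, e@B3, f@B2}  OUT={b@B1, c@B0, d@B3, e@B3, f@B3}
  B4:  IN={b@B1, c@B0, d@B3, e@B3, f@B3}  OUT={a@B4, b@B1, c@B0, d@B4, e@B4, f@B3}

Merge at B2: IN[B2] = OUT[B1] = {b@B1, c@B0, d@B3, e@B3, f@B3}

Answer: {b@B1, c@B0, d@B3, e@B3, f@B3}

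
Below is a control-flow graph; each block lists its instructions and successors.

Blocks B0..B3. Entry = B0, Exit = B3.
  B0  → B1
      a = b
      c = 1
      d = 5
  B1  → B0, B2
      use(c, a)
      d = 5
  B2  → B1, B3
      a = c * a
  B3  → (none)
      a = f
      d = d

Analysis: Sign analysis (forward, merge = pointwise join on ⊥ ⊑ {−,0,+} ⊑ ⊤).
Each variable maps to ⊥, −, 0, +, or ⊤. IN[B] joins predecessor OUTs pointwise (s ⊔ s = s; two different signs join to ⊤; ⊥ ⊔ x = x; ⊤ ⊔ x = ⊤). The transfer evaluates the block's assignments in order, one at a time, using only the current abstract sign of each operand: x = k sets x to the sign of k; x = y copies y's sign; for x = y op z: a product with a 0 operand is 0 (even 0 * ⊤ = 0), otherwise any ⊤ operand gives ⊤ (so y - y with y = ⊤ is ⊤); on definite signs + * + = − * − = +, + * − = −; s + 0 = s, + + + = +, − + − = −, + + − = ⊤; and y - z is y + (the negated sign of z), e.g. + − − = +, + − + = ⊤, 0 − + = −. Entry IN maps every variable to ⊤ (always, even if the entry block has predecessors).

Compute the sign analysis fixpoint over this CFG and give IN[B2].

Answer: {a: ⊤, b: ⊤, c: +, d: +, e: ⊤, f: ⊤}

Derivation:
Fixpoint table:
  B0:   IN=(all ⊤)   OUT={c:+, d:+; rest ⊤}
  B1:   IN={c:+, d:+; rest ⊤}   OUT={c:+, d:+; rest ⊤}
  B2:   IN={c:+, d:+; rest ⊤}   OUT={c:+, d:+; rest ⊤}
  B3:   IN={c:+, d:+; rest ⊤}   OUT={c:+, d:+; rest ⊤}

Merge at B2: IN[B2] = OUT[B1] = {a: ⊤, b: ⊤, c: +, d: +, e: ⊤, f: ⊤}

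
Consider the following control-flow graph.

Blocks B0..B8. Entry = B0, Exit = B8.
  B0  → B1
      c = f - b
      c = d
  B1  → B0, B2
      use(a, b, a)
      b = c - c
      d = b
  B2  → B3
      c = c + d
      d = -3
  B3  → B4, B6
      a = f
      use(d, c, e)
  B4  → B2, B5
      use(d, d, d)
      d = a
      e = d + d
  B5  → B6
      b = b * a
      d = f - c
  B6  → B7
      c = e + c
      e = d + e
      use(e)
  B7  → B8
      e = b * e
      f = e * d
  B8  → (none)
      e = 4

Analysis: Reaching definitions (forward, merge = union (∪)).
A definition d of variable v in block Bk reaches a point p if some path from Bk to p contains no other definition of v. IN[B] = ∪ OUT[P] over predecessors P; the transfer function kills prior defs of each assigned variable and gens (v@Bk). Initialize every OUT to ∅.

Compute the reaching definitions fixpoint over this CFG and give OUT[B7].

Converged values:
  B0:   IN={b@B1, c@B0, d@B1}   OUT={b@B1, c@B0, d@B1}
  B1:   IN={b@B1, c@B0, d@B1}   OUT={b@B1, c@B0, d@B1}
  B2:   IN={a@B3, b@B1, c@B0, c@B2, d@B1, d@B4, e@B4}   OUT={a@B3, b@B1, c@B2, d@B2, e@B4}
  B3:   IN={a@B3, b@B1, c@B2, d@B2, e@B4}   OUT={a@B3, b@B1, c@B2, d@B2, e@B4}
  B4:   IN={a@B3, b@B1, c@B2, d@B2, e@B4}   OUT={a@B3, b@B1, c@B2, d@B4, e@B4}
  B5:   IN={a@B3, b@B1, c@B2, d@B4, e@B4}   OUT={a@B3, b@B5, c@B2, d@B5, e@B4}
  B6:   IN={a@B3, b@B1, b@B5, c@B2, d@B2, d@B5, e@B4}   OUT={a@B3, b@B1, b@B5, c@B6, d@B2, d@B5, e@B6}
  B7:   IN={a@B3, b@B1, b@B5, c@B6, d@B2, d@B5, e@B6}   OUT={a@B3, b@B1, b@B5, c@B6, d@B2, d@B5, e@B7, f@B7}
  B8:   IN={a@B3, b@B1, b@B5, c@B6, d@B2, d@B5, e@B7, f@B7}   OUT={a@B3, b@B1, b@B5, c@B6, d@B2, d@B5, e@B8, f@B7}

Merge at B7: IN[B7] = OUT[B6] = {a@B3, b@B1, b@B5, c@B6, d@B2, d@B5, e@B6}
Applying B7's transfer function to that IN value gives OUT[B7] (row B7 above).

Answer: {a@B3, b@B1, b@B5, c@B6, d@B2, d@B5, e@B7, f@B7}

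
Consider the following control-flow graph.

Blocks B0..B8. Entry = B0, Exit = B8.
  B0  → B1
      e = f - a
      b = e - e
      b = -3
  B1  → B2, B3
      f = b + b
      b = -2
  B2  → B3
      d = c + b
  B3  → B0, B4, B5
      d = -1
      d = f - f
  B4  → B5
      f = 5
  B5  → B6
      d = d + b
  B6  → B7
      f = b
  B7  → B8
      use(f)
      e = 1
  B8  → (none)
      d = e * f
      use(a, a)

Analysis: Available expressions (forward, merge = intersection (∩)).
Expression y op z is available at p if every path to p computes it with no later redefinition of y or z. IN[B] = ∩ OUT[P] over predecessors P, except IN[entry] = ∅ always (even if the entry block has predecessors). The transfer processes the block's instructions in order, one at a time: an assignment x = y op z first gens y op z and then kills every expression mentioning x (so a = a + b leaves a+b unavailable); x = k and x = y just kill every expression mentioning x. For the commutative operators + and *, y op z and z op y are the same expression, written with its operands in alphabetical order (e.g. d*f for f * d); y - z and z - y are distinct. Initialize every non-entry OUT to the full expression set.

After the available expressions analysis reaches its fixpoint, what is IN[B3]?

Answer: {e-e}

Working:
Converged values:
  B0: | IN={} | OUT={e-e, f-a}
  B1: | IN={e-e, f-a} | OUT={e-e}
  B2: | IN={e-e} | OUT={b+c, e-e}
  B3: | IN={e-e} | OUT={e-e, f-f}
  B4: | IN={e-e, f-f} | OUT={e-e}
  B5: | IN={e-e} | OUT={e-e}
  B6: | IN={e-e} | OUT={e-e}
  B7: | IN={e-e} | OUT={}
  B8: | IN={} | OUT={e*f}

Merge at B3: IN[B3] = OUT[B1] ∩ OUT[B2] = {e-e}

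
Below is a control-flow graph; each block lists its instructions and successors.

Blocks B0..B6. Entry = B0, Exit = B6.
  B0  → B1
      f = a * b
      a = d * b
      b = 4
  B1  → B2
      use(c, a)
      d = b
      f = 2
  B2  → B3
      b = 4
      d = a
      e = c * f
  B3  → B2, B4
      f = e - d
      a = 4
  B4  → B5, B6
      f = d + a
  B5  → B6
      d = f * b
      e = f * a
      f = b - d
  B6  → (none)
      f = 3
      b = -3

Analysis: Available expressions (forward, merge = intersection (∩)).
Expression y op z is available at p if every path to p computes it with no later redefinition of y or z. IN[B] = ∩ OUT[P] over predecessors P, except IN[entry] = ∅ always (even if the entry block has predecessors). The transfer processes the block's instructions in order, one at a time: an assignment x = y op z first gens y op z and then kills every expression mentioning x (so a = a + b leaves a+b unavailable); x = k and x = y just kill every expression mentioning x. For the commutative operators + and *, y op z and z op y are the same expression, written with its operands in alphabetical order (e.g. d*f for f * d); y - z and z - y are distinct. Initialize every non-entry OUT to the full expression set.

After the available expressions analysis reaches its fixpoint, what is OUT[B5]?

Per-block solution:
  B0:  IN={}  OUT={}
  B1:  IN={}  OUT={}
  B2:  IN={}  OUT={c*f}
  B3:  IN={c*f}  OUT={e-d}
  B4:  IN={e-d}  OUT={a+d, e-d}
  B5:  IN={a+d, e-d}  OUT={b-d}
  B6:  IN={}  OUT={}

Merge at B5: IN[B5] = OUT[B4] = {a+d, e-d}
Applying B5's transfer function to that IN value gives OUT[B5] (row B5 above).

Answer: {b-d}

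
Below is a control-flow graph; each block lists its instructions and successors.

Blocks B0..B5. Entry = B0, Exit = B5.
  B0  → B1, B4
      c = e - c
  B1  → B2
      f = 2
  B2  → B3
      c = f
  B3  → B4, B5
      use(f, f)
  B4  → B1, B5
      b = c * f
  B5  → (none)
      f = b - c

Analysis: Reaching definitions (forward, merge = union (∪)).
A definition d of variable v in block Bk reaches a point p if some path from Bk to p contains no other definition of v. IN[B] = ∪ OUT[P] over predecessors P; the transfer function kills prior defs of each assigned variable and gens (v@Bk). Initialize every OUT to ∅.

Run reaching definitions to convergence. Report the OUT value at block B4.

Per-block solution:
  B0:  IN={}  OUT={c@B0}
  B1:  IN={b@B4, c@B0, c@B2, f@B1}  OUT={b@B4, c@B0, c@B2, f@B1}
  B2:  IN={b@B4, c@B0, c@B2, f@B1}  OUT={b@B4, c@B2, f@B1}
  B3:  IN={b@B4, c@B2, f@B1}  OUT={b@B4, c@B2, f@B1}
  B4:  IN={b@B4, c@B0, c@B2, f@B1}  OUT={b@B4, c@B0, c@B2, f@B1}
  B5:  IN={b@B4, c@B0, c@B2, f@B1}  OUT={b@B4, c@B0, c@B2, f@B5}

Merge at B4: IN[B4] = OUT[B0] ⊔ OUT[B3] = {b@B4, c@B0, c@B2, f@B1}
Applying B4's transfer function to that IN value gives OUT[B4] (row B4 above).

Answer: {b@B4, c@B0, c@B2, f@B1}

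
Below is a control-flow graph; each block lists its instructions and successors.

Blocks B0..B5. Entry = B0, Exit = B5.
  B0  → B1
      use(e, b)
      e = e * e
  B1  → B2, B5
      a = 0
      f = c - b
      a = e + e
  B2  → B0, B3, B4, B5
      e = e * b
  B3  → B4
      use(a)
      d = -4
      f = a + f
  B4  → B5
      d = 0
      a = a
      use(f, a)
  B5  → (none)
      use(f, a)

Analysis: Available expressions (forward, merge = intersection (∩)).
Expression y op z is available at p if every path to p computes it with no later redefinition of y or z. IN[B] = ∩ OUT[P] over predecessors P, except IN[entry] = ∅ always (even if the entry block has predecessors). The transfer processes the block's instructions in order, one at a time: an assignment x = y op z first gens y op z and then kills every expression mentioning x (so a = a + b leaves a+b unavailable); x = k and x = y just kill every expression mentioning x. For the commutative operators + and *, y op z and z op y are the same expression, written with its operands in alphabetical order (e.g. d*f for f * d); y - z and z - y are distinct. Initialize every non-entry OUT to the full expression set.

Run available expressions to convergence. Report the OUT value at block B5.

Converged values:
  B0: | IN={} | OUT={}
  B1: | IN={} | OUT={c-b, e+e}
  B2: | IN={c-b, e+e} | OUT={c-b}
  B3: | IN={c-b} | OUT={c-b}
  B4: | IN={c-b} | OUT={c-b}
  B5: | IN={c-b} | OUT={c-b}

Merge at B5: IN[B5] = OUT[B1] ∩ OUT[B2] ∩ OUT[B4] = {c-b}
Applying B5's transfer function to that IN value gives OUT[B5] (row B5 above).

Answer: {c-b}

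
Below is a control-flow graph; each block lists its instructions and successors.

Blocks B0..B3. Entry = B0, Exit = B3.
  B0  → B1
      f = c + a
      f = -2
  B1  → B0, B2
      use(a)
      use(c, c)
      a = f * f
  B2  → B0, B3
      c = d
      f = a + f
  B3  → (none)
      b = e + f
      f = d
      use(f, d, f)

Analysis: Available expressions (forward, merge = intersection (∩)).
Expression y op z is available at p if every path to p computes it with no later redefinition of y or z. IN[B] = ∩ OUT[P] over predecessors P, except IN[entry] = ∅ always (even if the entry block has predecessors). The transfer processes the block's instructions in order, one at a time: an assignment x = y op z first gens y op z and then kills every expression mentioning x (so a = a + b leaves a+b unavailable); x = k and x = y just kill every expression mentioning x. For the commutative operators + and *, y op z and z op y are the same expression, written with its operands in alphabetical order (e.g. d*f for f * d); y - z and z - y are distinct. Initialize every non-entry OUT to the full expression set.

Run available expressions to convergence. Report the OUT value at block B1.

Converged values:
  B0:   IN={}   OUT={a+c}
  B1:   IN={a+c}   OUT={f*f}
  B2:   IN={f*f}   OUT={}
  B3:   IN={}   OUT={}

Merge at B1: IN[B1] = OUT[B0] = {a+c}
Applying B1's transfer function to that IN value gives OUT[B1] (row B1 above).

Answer: {f*f}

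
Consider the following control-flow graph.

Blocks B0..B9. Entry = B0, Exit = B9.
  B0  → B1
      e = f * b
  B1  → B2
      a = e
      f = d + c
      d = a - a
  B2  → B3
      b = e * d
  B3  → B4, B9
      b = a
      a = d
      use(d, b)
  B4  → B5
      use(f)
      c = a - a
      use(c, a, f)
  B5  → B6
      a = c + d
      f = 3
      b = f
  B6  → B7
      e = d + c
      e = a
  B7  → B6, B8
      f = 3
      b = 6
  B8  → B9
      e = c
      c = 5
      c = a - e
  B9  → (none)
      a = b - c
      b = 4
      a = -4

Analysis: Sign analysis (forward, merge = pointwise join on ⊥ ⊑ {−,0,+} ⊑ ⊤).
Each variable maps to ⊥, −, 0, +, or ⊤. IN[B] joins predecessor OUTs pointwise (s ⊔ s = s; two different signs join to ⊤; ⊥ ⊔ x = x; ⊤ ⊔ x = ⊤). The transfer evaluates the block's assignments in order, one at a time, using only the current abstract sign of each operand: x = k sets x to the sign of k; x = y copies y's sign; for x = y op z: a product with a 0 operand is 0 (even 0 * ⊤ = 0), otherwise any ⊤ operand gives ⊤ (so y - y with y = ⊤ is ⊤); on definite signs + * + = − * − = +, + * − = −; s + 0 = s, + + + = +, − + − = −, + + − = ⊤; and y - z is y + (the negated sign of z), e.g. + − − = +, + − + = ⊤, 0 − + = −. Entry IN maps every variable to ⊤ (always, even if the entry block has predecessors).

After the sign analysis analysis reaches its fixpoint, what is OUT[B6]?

Converged values:
  B0: | IN=(all ⊤) | OUT=(all ⊤)
  B1: | IN=(all ⊤) | OUT=(all ⊤)
  B2: | IN=(all ⊤) | OUT=(all ⊤)
  B3: | IN=(all ⊤) | OUT=(all ⊤)
  B4: | IN=(all ⊤) | OUT=(all ⊤)
  B5: | IN=(all ⊤) | OUT={b:+, f:+; rest ⊤}
  B6: | IN={b:+, f:+; rest ⊤} | OUT={b:+, f:+; rest ⊤}
  B7: | IN={b:+, f:+; rest ⊤} | OUT={b:+, f:+; rest ⊤}
  B8: | IN={b:+, f:+; rest ⊤} | OUT={b:+, f:+; rest ⊤}
  B9: | IN=(all ⊤) | OUT={a:-, b:+; rest ⊤}

Merge at B6: IN[B6] = OUT[B5] ⊔ OUT[B7] = {a: ⊤, b: +, c: ⊤, d: ⊤, e: ⊤, f: +}
Applying B6's transfer function to that IN value gives OUT[B6] (row B6 above).

Answer: {a: ⊤, b: +, c: ⊤, d: ⊤, e: ⊤, f: +}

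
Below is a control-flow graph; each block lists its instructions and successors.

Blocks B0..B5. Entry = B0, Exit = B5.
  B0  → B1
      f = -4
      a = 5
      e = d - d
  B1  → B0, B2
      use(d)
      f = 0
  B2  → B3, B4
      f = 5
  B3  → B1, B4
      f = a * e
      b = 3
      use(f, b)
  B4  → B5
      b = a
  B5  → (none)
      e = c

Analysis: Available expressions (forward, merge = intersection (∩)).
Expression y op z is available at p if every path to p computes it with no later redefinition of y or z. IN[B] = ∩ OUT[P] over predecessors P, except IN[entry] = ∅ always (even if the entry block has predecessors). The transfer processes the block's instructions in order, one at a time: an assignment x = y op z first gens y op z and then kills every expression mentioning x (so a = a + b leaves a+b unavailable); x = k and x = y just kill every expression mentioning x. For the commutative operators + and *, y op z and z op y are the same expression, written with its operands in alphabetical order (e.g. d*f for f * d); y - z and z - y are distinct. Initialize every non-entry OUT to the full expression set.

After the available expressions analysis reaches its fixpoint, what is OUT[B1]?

Converged values:
  B0: | IN={} | OUT={d-d}
  B1: | IN={d-d} | OUT={d-d}
  B2: | IN={d-d} | OUT={d-d}
  B3: | IN={d-d} | OUT={a*e, d-d}
  B4: | IN={d-d} | OUT={d-d}
  B5: | IN={d-d} | OUT={d-d}

Merge at B1: IN[B1] = OUT[B0] ∩ OUT[B3] = {d-d}
Applying B1's transfer function to that IN value gives OUT[B1] (row B1 above).

Answer: {d-d}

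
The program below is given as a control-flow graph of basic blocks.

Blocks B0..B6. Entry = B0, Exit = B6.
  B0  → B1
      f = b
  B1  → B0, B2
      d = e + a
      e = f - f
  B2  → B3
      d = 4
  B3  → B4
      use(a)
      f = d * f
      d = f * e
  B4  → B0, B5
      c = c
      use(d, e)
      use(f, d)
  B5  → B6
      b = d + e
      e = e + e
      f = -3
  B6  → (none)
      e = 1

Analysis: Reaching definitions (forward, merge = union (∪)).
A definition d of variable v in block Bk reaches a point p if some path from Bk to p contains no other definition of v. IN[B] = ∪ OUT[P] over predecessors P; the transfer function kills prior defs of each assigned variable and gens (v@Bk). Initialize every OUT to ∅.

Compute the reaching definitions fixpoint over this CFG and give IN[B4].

Fixpoint table:
  B0:   IN={c@B4, d@B1, d@B3, e@B1, f@B0, f@B3}   OUT={c@B4, d@B1, d@B3, e@B1, f@B0}
  B1:   IN={c@B4, d@B1, d@B3, e@B1, f@B0}   OUT={c@B4, d@B1, e@B1, f@B0}
  B2:   IN={c@B4, d@B1, e@B1, f@B0}   OUT={c@B4, d@B2, e@B1, f@B0}
  B3:   IN={c@B4, d@B2, e@B1, f@B0}   OUT={c@B4, d@B3, e@B1, f@B3}
  B4:   IN={c@B4, d@B3, e@B1, f@B3}   OUT={c@B4, d@B3, e@B1, f@B3}
  B5:   IN={c@B4, d@B3, e@B1, f@B3}   OUT={b@B5, c@B4, d@B3, e@B5, f@B5}
  B6:   IN={b@B5, c@B4, d@B3, e@B5, f@B5}   OUT={b@B5, c@B4, d@B3, e@B6, f@B5}

Merge at B4: IN[B4] = OUT[B3] = {c@B4, d@B3, e@B1, f@B3}

Answer: {c@B4, d@B3, e@B1, f@B3}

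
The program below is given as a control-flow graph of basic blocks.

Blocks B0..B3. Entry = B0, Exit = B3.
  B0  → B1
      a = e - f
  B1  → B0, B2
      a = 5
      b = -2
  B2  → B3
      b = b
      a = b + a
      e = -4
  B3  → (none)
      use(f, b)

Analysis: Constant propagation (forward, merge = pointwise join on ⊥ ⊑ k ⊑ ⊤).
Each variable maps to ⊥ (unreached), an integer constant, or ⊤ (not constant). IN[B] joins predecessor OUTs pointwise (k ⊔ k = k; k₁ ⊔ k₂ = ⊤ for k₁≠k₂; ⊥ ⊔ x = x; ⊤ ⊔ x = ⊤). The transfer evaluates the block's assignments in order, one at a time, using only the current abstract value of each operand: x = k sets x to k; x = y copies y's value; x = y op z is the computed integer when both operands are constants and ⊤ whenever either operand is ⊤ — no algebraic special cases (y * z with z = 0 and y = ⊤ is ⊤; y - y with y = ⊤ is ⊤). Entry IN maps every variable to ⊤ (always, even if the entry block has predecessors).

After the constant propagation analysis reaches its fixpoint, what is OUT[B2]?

Answer: {a: 3, b: -2, c: ⊤, d: ⊤, e: -4, f: ⊤}

Derivation:
Fixpoint table:
  B0:   IN=(all ⊤)   OUT=(all ⊤)
  B1:   IN=(all ⊤)   OUT={a:5, b:-2; rest ⊤}
  B2:   IN={a:5, b:-2; rest ⊤}   OUT={a:3, b:-2, e:-4; rest ⊤}
  B3:   IN={a:3, b:-2, e:-4; rest ⊤}   OUT={a:3, b:-2, e:-4; rest ⊤}

Merge at B2: IN[B2] = OUT[B1] = {a: 5, b: -2, c: ⊤, d: ⊤, e: ⊤, f: ⊤}
Applying B2's transfer function to that IN value gives OUT[B2] (row B2 above).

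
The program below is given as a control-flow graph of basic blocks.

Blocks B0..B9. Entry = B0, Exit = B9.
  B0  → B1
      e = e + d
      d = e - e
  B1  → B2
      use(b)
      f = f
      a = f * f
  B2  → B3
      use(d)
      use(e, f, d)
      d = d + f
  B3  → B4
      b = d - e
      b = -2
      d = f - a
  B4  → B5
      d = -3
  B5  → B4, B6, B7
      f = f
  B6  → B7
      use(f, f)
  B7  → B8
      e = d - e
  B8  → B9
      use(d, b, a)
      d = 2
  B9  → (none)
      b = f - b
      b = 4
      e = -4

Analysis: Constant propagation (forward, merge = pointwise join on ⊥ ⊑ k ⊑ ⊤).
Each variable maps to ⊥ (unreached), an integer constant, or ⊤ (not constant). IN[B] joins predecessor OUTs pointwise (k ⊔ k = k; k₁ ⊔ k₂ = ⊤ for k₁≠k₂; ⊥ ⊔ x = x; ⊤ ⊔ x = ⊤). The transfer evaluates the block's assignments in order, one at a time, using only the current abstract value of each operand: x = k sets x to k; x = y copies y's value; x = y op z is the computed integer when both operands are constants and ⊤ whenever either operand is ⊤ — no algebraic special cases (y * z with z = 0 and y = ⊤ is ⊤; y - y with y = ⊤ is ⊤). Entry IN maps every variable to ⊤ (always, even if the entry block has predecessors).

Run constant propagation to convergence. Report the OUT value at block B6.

Per-block solution:
  B0:   IN=(all ⊤)   OUT=(all ⊤)
  B1:   IN=(all ⊤)   OUT=(all ⊤)
  B2:   IN=(all ⊤)   OUT=(all ⊤)
  B3:   IN=(all ⊤)   OUT={b:-2; rest ⊤}
  B4:   IN={b:-2; rest ⊤}   OUT={b:-2, d:-3; rest ⊤}
  B5:   IN={b:-2, d:-3; rest ⊤}   OUT={b:-2, d:-3; rest ⊤}
  B6:   IN={b:-2, d:-3; rest ⊤}   OUT={b:-2, d:-3; rest ⊤}
  B7:   IN={b:-2, d:-3; rest ⊤}   OUT={b:-2, d:-3; rest ⊤}
  B8:   IN={b:-2, d:-3; rest ⊤}   OUT={b:-2, d:2; rest ⊤}
  B9:   IN={b:-2, d:2; rest ⊤}   OUT={b:4, d:2, e:-4; rest ⊤}

Merge at B6: IN[B6] = OUT[B5] = {a: ⊤, b: -2, c: ⊤, d: -3, e: ⊤, f: ⊤}
Applying B6's transfer function to that IN value gives OUT[B6] (row B6 above).

Answer: {a: ⊤, b: -2, c: ⊤, d: -3, e: ⊤, f: ⊤}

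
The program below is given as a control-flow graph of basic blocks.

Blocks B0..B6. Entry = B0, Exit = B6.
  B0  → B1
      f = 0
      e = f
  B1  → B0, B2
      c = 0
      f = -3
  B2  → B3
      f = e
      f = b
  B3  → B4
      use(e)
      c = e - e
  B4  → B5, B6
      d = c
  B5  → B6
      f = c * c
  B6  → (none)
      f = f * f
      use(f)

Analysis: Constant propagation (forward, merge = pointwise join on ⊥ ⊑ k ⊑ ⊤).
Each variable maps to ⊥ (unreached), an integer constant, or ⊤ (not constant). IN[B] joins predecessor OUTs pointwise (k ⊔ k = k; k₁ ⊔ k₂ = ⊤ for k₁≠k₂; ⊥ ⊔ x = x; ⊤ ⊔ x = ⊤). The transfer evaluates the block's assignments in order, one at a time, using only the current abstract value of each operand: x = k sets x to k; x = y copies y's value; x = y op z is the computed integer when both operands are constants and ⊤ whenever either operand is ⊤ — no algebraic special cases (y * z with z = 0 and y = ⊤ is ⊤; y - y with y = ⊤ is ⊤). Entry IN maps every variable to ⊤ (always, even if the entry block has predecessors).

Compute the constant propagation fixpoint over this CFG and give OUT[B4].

Answer: {a: ⊤, b: ⊤, c: 0, d: 0, e: 0, f: ⊤}

Trace:
Converged values:
  B0: | IN=(all ⊤) | OUT={e:0, f:0; rest ⊤}
  B1: | IN={e:0, f:0; rest ⊤} | OUT={c:0, e:0, f:-3; rest ⊤}
  B2: | IN={c:0, e:0, f:-3; rest ⊤} | OUT={c:0, e:0; rest ⊤}
  B3: | IN={c:0, e:0; rest ⊤} | OUT={c:0, e:0; rest ⊤}
  B4: | IN={c:0, e:0; rest ⊤} | OUT={c:0, d:0, e:0; rest ⊤}
  B5: | IN={c:0, d:0, e:0; rest ⊤} | OUT={c:0, d:0, e:0, f:0; rest ⊤}
  B6: | IN={c:0, d:0, e:0; rest ⊤} | OUT={c:0, d:0, e:0; rest ⊤}

Merge at B4: IN[B4] = OUT[B3] = {a: ⊤, b: ⊤, c: 0, d: ⊤, e: 0, f: ⊤}
Applying B4's transfer function to that IN value gives OUT[B4] (row B4 above).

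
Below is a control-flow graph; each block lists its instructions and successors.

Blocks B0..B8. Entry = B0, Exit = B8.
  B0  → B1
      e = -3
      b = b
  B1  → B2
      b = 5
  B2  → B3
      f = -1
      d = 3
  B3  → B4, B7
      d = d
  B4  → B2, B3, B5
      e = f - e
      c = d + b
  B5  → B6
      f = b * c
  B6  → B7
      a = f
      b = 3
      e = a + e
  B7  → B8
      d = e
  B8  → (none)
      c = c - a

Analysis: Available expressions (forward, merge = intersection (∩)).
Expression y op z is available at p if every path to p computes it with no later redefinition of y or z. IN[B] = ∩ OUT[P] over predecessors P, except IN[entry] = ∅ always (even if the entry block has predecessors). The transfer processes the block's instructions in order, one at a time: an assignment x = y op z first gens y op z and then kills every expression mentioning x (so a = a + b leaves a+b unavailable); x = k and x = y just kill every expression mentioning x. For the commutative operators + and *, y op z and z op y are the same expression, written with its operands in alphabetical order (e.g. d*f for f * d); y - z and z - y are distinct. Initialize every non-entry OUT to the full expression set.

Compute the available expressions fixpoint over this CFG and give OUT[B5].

Converged values:
  B0: | IN={} | OUT={}
  B1: | IN={} | OUT={}
  B2: | IN={} | OUT={}
  B3: | IN={} | OUT={}
  B4: | IN={} | OUT={b+d}
  B5: | IN={b+d} | OUT={b*c, b+d}
  B6: | IN={b*c, b+d} | OUT={}
  B7: | IN={} | OUT={}
  B8: | IN={} | OUT={}

Merge at B5: IN[B5] = OUT[B4] = {b+d}
Applying B5's transfer function to that IN value gives OUT[B5] (row B5 above).

Answer: {b*c, b+d}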